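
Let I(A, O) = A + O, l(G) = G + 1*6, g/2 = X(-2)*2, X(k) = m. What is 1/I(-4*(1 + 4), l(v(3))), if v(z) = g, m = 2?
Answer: -1/6 ≈ -0.16667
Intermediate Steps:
X(k) = 2
g = 8 (g = 2*(2*2) = 2*4 = 8)
v(z) = 8
l(G) = 6 + G (l(G) = G + 6 = 6 + G)
1/I(-4*(1 + 4), l(v(3))) = 1/(-4*(1 + 4) + (6 + 8)) = 1/(-4*5 + 14) = 1/(-20 + 14) = 1/(-6) = -1/6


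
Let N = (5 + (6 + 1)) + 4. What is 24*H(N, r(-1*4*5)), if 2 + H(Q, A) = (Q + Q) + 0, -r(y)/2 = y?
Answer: 720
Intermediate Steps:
r(y) = -2*y
N = 16 (N = (5 + 7) + 4 = 12 + 4 = 16)
H(Q, A) = -2 + 2*Q (H(Q, A) = -2 + ((Q + Q) + 0) = -2 + (2*Q + 0) = -2 + 2*Q)
24*H(N, r(-1*4*5)) = 24*(-2 + 2*16) = 24*(-2 + 32) = 24*30 = 720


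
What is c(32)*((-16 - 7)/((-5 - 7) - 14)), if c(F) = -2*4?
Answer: -92/13 ≈ -7.0769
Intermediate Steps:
c(F) = -8 (c(F) = -1*8 = -8)
c(32)*((-16 - 7)/((-5 - 7) - 14)) = -8*(-16 - 7)/((-5 - 7) - 14) = -(-184)/(-12 - 14) = -(-184)/(-26) = -(-184)*(-1)/26 = -8*23/26 = -92/13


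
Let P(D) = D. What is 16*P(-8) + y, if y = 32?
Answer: -96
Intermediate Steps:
16*P(-8) + y = 16*(-8) + 32 = -128 + 32 = -96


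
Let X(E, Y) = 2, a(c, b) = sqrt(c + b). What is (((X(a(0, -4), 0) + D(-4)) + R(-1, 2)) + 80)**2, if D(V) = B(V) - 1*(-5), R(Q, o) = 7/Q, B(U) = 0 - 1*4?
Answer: 5776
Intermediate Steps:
a(c, b) = sqrt(b + c)
B(U) = -4 (B(U) = 0 - 4 = -4)
D(V) = 1 (D(V) = -4 - 1*(-5) = -4 + 5 = 1)
(((X(a(0, -4), 0) + D(-4)) + R(-1, 2)) + 80)**2 = (((2 + 1) + 7/(-1)) + 80)**2 = ((3 + 7*(-1)) + 80)**2 = ((3 - 7) + 80)**2 = (-4 + 80)**2 = 76**2 = 5776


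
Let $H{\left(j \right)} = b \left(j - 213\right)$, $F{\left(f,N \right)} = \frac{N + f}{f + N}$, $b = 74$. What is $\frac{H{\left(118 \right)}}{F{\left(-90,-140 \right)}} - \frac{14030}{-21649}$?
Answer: $- \frac{152178440}{21649} \approx -7029.4$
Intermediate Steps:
$F{\left(f,N \right)} = 1$ ($F{\left(f,N \right)} = \frac{N + f}{N + f} = 1$)
$H{\left(j \right)} = -15762 + 74 j$ ($H{\left(j \right)} = 74 \left(j - 213\right) = 74 \left(-213 + j\right) = -15762 + 74 j$)
$\frac{H{\left(118 \right)}}{F{\left(-90,-140 \right)}} - \frac{14030}{-21649} = \frac{-15762 + 74 \cdot 118}{1} - \frac{14030}{-21649} = \left(-15762 + 8732\right) 1 - - \frac{14030}{21649} = \left(-7030\right) 1 + \frac{14030}{21649} = -7030 + \frac{14030}{21649} = - \frac{152178440}{21649}$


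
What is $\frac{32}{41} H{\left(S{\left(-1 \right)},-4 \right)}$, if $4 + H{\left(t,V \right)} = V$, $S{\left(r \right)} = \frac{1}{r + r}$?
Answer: $- \frac{256}{41} \approx -6.2439$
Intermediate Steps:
$S{\left(r \right)} = \frac{1}{2 r}$
$H{\left(t,V \right)} = -4 + V$
$\frac{32}{41} H{\left(S{\left(-1 \right)},-4 \right)} = \frac{32}{41} \left(-4 - 4\right) = 32 \cdot \frac{1}{41} \left(-8\right) = \frac{32}{41} \left(-8\right) = - \frac{256}{41}$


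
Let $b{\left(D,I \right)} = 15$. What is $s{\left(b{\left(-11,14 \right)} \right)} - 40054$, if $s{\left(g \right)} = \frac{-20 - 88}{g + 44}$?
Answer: $- \frac{2363294}{59} \approx -40056.0$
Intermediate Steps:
$s{\left(g \right)} = - \frac{108}{44 + g}$
$s{\left(b{\left(-11,14 \right)} \right)} - 40054 = - \frac{108}{44 + 15} - 40054 = - \frac{108}{59} - 40054 = - \frac{2363294}{59}$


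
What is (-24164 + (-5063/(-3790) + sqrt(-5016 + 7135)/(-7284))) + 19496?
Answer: -17686657/3790 - sqrt(2119)/7284 ≈ -4666.7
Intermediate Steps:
(-24164 + (-5063/(-3790) + sqrt(-5016 + 7135)/(-7284))) + 19496 = (-24164 + (-5063*(-1/3790) + sqrt(2119)*(-1/7284))) + 19496 = (-24164 + (5063/3790 - sqrt(2119)/7284)) + 19496 = (-91576497/3790 - sqrt(2119)/7284) + 19496 = -17686657/3790 - sqrt(2119)/7284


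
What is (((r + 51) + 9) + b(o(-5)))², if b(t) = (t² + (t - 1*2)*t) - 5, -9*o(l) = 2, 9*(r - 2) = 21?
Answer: 23522500/6561 ≈ 3585.2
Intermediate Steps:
r = 13/3 (r = 2 + (⅑)*21 = 2 + 7/3 = 13/3 ≈ 4.3333)
o(l) = -2/9 (o(l) = -⅑*2 = -2/9)
b(t) = -5 + t² + t*(-2 + t) (b(t) = (t² + (t - 2)*t) - 5 = (t² + (-2 + t)*t) - 5 = (t² + t*(-2 + t)) - 5 = -5 + t² + t*(-2 + t))
(((r + 51) + 9) + b(o(-5)))² = (((13/3 + 51) + 9) + (-5 - 2*(-2/9) + 2*(-2/9)²))² = ((166/3 + 9) + (-5 + 4/9 + 2*(4/81)))² = (193/3 + (-5 + 4/9 + 8/81))² = (193/3 - 361/81)² = (4850/81)² = 23522500/6561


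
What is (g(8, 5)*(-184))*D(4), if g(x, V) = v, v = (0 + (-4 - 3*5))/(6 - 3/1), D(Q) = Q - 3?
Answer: 3496/3 ≈ 1165.3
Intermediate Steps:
D(Q) = -3 + Q
v = -19/3 (v = (0 + (-4 - 15))/(6 - 3*1) = (0 - 19)/(6 - 3) = -19/3 ≈ -6.3333)
g(x, V) = -19/3
(g(8, 5)*(-184))*D(4) = (-19/3*(-184))*(-3 + 4) = (3496/3)*1 = 3496/3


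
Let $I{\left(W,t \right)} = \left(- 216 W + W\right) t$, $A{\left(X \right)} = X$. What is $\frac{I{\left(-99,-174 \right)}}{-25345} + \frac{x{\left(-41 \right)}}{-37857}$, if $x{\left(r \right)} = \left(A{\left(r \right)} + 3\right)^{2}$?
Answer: $\frac{28034041690}{191897133} \approx 146.09$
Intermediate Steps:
$I{\left(W,t \right)} = - 215 W t$
$x{\left(r \right)} = \left(3 + r\right)^{2}$ ($x{\left(r \right)} = \left(r + 3\right)^{2} = \left(3 + r\right)^{2}$)
$\frac{I{\left(-99,-174 \right)}}{-25345} + \frac{x{\left(-41 \right)}}{-37857} = \frac{\left(-215\right) \left(-99\right) \left(-174\right)}{-25345} + \frac{\left(3 - 41\right)^{2}}{-37857} = \left(-3703590\right) \left(- \frac{1}{25345}\right) + \left(-38\right)^{2} \left(- \frac{1}{37857}\right) = \frac{740718}{5069} + 1444 \left(- \frac{1}{37857}\right) = \frac{740718}{5069} - \frac{1444}{37857} = \frac{28034041690}{191897133}$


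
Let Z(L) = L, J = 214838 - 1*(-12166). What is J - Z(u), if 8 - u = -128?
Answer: 226868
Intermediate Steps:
u = 136 (u = 8 - 1*(-128) = 8 + 128 = 136)
J = 227004 (J = 214838 + 12166 = 227004)
J - Z(u) = 227004 - 1*136 = 227004 - 136 = 226868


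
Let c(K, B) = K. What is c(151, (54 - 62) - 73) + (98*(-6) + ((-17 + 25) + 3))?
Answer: -426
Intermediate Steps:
c(151, (54 - 62) - 73) + (98*(-6) + ((-17 + 25) + 3)) = 151 + (98*(-6) + ((-17 + 25) + 3)) = 151 + (-588 + (8 + 3)) = 151 + (-588 + 11) = 151 - 577 = -426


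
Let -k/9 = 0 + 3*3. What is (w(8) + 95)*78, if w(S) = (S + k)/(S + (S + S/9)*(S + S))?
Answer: 383349/52 ≈ 7372.1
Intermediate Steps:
k = -81 (k = -9*(0 + 3*3) = -9*(0 + 9) = -9*9 = -81)
w(S) = (-81 + S)/(S + 20*S²/9) (w(S) = (S - 81)/(S + (S + S/9)*(S + S)) = (-81 + S)/(S + (S + S*(⅑))*(2*S)) = (-81 + S)/(S + (S + S/9)*(2*S)) = (-81 + S)/(S + (10*S/9)*(2*S)) = (-81 + S)/(S + 20*S²/9))
(w(8) + 95)*78 = (9*(-81 + 8)/(8*(9 + 20*8)) + 95)*78 = (9*(⅛)*(-73)/(9 + 160) + 95)*78 = (9*(⅛)*(-73)/169 + 95)*78 = (9*(⅛)*(1/169)*(-73) + 95)*78 = (-657/1352 + 95)*78 = (127783/1352)*78 = 383349/52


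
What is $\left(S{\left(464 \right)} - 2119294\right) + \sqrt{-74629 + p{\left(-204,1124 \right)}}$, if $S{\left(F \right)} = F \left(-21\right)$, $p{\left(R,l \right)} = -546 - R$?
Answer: $-2129038 + i \sqrt{74971} \approx -2.129 \cdot 10^{6} + 273.81 i$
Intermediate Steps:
$S{\left(F \right)} = - 21 F$
$\left(S{\left(464 \right)} - 2119294\right) + \sqrt{-74629 + p{\left(-204,1124 \right)}} = \left(\left(-21\right) 464 - 2119294\right) + \sqrt{-74629 - 342} = \left(-9744 - 2119294\right) + \sqrt{-74629 + \left(-546 + 204\right)} = -2129038 + \sqrt{-74629 - 342} = -2129038 + \sqrt{-74971} = -2129038 + i \sqrt{74971}$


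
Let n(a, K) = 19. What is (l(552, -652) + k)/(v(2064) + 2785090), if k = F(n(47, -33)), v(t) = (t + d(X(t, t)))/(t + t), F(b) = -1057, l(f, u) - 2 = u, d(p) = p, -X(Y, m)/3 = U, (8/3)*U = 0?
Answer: -1138/1856727 ≈ -0.00061291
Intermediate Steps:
U = 0 (U = (3/8)*0 = 0)
X(Y, m) = 0 (X(Y, m) = -3*0 = 0)
l(f, u) = 2 + u
v(t) = ½ (v(t) = (t + 0)/(t + t) = t/((2*t)) = t*(1/(2*t)) = ½)
k = -1057
(l(552, -652) + k)/(v(2064) + 2785090) = ((2 - 652) - 1057)/(½ + 2785090) = (-650 - 1057)/(5570181/2) = -1707*2/5570181 = -1138/1856727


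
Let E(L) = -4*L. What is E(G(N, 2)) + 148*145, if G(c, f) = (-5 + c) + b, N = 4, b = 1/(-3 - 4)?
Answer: 150252/7 ≈ 21465.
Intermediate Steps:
b = -⅐ (b = 1/(-7) = -⅐ ≈ -0.14286)
G(c, f) = -36/7 + c (G(c, f) = (-5 + c) - ⅐ = -36/7 + c)
E(G(N, 2)) + 148*145 = -4*(-36/7 + 4) + 148*145 = -4*(-8/7) + 21460 = 32/7 + 21460 = 150252/7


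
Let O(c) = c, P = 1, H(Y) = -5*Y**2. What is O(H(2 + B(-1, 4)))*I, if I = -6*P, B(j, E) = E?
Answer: 1080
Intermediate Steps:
I = -6 (I = -6*1 = -6)
O(H(2 + B(-1, 4)))*I = -5*(2 + 4)**2*(-6) = -5*6**2*(-6) = -5*36*(-6) = -180*(-6) = 1080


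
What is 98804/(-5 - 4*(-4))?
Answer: 98804/11 ≈ 8982.2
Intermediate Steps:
98804/(-5 - 4*(-4)) = 98804/(-5 + 16) = 98804/11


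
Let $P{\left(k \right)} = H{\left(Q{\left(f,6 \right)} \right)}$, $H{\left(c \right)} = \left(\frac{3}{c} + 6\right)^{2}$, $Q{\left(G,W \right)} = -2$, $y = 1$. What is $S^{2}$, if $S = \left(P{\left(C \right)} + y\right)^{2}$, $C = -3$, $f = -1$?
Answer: $\frac{52200625}{256} \approx 2.0391 \cdot 10^{5}$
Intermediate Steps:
$H{\left(c \right)} = \left(6 + \frac{3}{c}\right)^{2}$
$P{\left(k \right)} = \frac{81}{4}$ ($P{\left(k \right)} = \frac{9 \left(1 + 2 \left(-2\right)\right)^{2}}{4} = 9 \cdot \frac{1}{4} \left(1 - 4\right)^{2} = 9 \cdot \frac{1}{4} \left(-3\right)^{2} = 9 \cdot \frac{1}{4} \cdot 9 = \frac{81}{4}$)
$S = \frac{7225}{16}$ ($S = \left(\frac{81}{4} + 1\right)^{2} = \left(\frac{85}{4}\right)^{2} = \frac{7225}{16} \approx 451.56$)
$S^{2} = \left(\frac{7225}{16}\right)^{2} = \frac{52200625}{256}$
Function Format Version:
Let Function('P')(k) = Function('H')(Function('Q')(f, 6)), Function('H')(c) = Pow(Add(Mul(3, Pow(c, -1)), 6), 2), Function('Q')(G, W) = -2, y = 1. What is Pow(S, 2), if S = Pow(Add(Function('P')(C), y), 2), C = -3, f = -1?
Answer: Rational(52200625, 256) ≈ 2.0391e+5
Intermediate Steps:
Function('H')(c) = Pow(Add(6, Mul(3, Pow(c, -1))), 2)
Function('P')(k) = Rational(81, 4) (Function('P')(k) = Mul(9, Pow(-2, -2), Pow(Add(1, Mul(2, -2)), 2)) = Mul(9, Rational(1, 4), Pow(Add(1, -4), 2)) = Mul(9, Rational(1, 4), Pow(-3, 2)) = Mul(9, Rational(1, 4), 9) = Rational(81, 4))
S = Rational(7225, 16) (S = Pow(Add(Rational(81, 4), 1), 2) = Pow(Rational(85, 4), 2) = Rational(7225, 16) ≈ 451.56)
Pow(S, 2) = Pow(Rational(7225, 16), 2) = Rational(52200625, 256)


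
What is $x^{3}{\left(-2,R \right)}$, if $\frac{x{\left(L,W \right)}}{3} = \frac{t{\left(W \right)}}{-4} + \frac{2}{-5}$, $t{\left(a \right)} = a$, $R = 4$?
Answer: $- \frac{9261}{125} \approx -74.088$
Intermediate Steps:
$x{\left(L,W \right)} = - \frac{6}{5} - \frac{3 W}{4}$ ($x{\left(L,W \right)} = 3 \left(\frac{W}{-4} + \frac{2}{-5}\right) = 3 \left(W \left(- \frac{1}{4}\right) + 2 \left(- \frac{1}{5}\right)\right) = 3 \left(- \frac{W}{4} - \frac{2}{5}\right) = 3 \left(- \frac{2}{5} - \frac{W}{4}\right) = - \frac{6}{5} - \frac{3 W}{4}$)
$x^{3}{\left(-2,R \right)} = \left(- \frac{6}{5} - 3\right)^{3} = \left(- \frac{21}{5}\right)^{3} = - \frac{9261}{125}$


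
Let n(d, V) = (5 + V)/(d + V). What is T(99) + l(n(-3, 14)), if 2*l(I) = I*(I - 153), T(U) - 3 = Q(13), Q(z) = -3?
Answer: -15808/121 ≈ -130.64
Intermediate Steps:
T(U) = 0 (T(U) = 3 - 3 = 0)
n(d, V) = (5 + V)/(V + d)
l(I) = I*(-153 + I)/2 (l(I) = (I*(I - 153))/2 = (I*(-153 + I))/2 = I*(-153 + I)/2)
T(99) + l(n(-3, 14)) = 0 + ((5 + 14)/(14 - 3))*(-153 + (5 + 14)/(14 - 3))/2 = 0 + (19/11)*(-153 + 19/11)/2 = 0 + ((1/11)*19)*(-153 + (1/11)*19)/2 = 0 + (½)*(19/11)*(-153 + 19/11) = 0 + (½)*(19/11)*(-1664/11) = 0 - 15808/121 = -15808/121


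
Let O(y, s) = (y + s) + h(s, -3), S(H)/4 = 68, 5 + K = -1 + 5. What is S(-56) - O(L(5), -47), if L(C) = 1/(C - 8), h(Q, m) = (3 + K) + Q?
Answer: 1093/3 ≈ 364.33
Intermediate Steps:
K = -1 (K = -5 + (-1 + 5) = -5 + 4 = -1)
h(Q, m) = 2 + Q (h(Q, m) = (3 - 1) + Q = 2 + Q)
S(H) = 272 (S(H) = 4*68 = 272)
L(C) = 1/(-8 + C)
O(y, s) = 2 + y + 2*s (O(y, s) = (y + s) + (2 + s) = (s + y) + (2 + s) = 2 + y + 2*s)
S(-56) - O(L(5), -47) = 272 - (2 + 1/(-8 + 5) + 2*(-47)) = 272 - (2 + 1/(-3) - 94) = 272 - (2 - 1/3 - 94) = 272 - 1*(-277/3) = 272 + 277/3 = 1093/3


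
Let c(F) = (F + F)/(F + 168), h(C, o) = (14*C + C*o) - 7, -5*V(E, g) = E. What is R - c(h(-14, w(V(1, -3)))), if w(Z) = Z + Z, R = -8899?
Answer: -62387/7 ≈ -8912.4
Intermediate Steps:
V(E, g) = -E/5
w(Z) = 2*Z
h(C, o) = -7 + 14*C + C*o
c(F) = 2*F/(168 + F) (c(F) = (2*F)/(168 + F) = 2*F/(168 + F))
R - c(h(-14, w(V(1, -3)))) = -8899 - 2*(-7 + 14*(-14) - 28*(-⅕*1))/(168 + (-7 + 14*(-14) - 28*(-⅕*1))) = -8899 - 2*(-7 - 196 - 28*(-1)/5)/(168 + (-7 - 196 - 28*(-1)/5)) = -8899 - 2*(-7 - 196 - 14*(-⅖))/(168 + (-7 - 196 - 14*(-⅖))) = -8899 - 2*(-7 - 196 + 28/5)/(168 + (-7 - 196 + 28/5)) = -8899 - 2*(-987)/(5*(168 - 987/5)) = -8899 - 2*(-987)/(5*(-147/5)) = -8899 - 2*(-987)*(-5)/(5*147) = -8899 - 1*94/7 = -8899 - 94/7 = -62387/7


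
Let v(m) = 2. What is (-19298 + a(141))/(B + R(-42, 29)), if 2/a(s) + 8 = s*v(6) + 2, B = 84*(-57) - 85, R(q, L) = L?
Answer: 2663123/668472 ≈ 3.9839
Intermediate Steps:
B = -4873 (B = -4788 - 85 = -4873)
a(s) = 2/(-6 + 2*s) (a(s) = 2/(-8 + (s*2 + 2)) = 2/(-8 + (2*s + 2)) = 2/(-8 + (2 + 2*s)) = 2/(-6 + 2*s))
(-19298 + a(141))/(B + R(-42, 29)) = (-19298 + 1/(-3 + 141))/(-4873 + 29) = (-19298 + 1/138)/(-4844) = (-19298 + 1/138)*(-1/4844) = -2663123/138*(-1/4844) = 2663123/668472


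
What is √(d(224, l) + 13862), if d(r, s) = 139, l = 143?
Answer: √14001 ≈ 118.33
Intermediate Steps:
√(d(224, l) + 13862) = √(139 + 13862) = √14001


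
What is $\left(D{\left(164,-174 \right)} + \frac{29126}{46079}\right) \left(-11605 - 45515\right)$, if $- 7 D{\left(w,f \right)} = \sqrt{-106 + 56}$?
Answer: $- \frac{1663677120}{46079} + 40800 i \sqrt{2} \approx -36105.0 + 57700.0 i$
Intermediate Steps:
$D{\left(w,f \right)} = - \frac{5 i \sqrt{2}}{7}$ ($D{\left(w,f \right)} = - \frac{\sqrt{-106 + 56}}{7} = - \frac{\sqrt{-50}}{7} = - \frac{5 i \sqrt{2}}{7}$)
$\left(D{\left(164,-174 \right)} + \frac{29126}{46079}\right) \left(-11605 - 45515\right) = \left(- \frac{5 i \sqrt{2}}{7} + \frac{29126}{46079}\right) \left(-11605 - 45515\right) = \left(- \frac{5 i \sqrt{2}}{7} + 29126 \cdot \frac{1}{46079}\right) \left(-57120\right) = \left(- \frac{5 i \sqrt{2}}{7} + \frac{29126}{46079}\right) \left(-57120\right) = \left(\frac{29126}{46079} - \frac{5 i \sqrt{2}}{7}\right) \left(-57120\right) = - \frac{1663677120}{46079} + 40800 i \sqrt{2}$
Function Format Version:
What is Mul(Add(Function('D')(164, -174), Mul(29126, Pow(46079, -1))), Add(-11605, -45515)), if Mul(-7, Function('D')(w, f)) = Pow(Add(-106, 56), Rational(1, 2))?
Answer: Add(Rational(-1663677120, 46079), Mul(40800, I, Pow(2, Rational(1, 2)))) ≈ Add(-36105., Mul(57700., I))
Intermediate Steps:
Function('D')(w, f) = Mul(Rational(-5, 7), I, Pow(2, Rational(1, 2))) (Function('D')(w, f) = Mul(Rational(-1, 7), Pow(Add(-106, 56), Rational(1, 2))) = Mul(Rational(-1, 7), Pow(-50, Rational(1, 2))) = Mul(Rational(-1, 7), Mul(5, I, Pow(2, Rational(1, 2)))) = Mul(Rational(-5, 7), I, Pow(2, Rational(1, 2))))
Mul(Add(Function('D')(164, -174), Mul(29126, Pow(46079, -1))), Add(-11605, -45515)) = Mul(Add(Mul(Rational(-5, 7), I, Pow(2, Rational(1, 2))), Mul(29126, Pow(46079, -1))), Add(-11605, -45515)) = Mul(Add(Mul(Rational(-5, 7), I, Pow(2, Rational(1, 2))), Mul(29126, Rational(1, 46079))), -57120) = Mul(Add(Mul(Rational(-5, 7), I, Pow(2, Rational(1, 2))), Rational(29126, 46079)), -57120) = Mul(Add(Rational(29126, 46079), Mul(Rational(-5, 7), I, Pow(2, Rational(1, 2)))), -57120) = Add(Rational(-1663677120, 46079), Mul(40800, I, Pow(2, Rational(1, 2))))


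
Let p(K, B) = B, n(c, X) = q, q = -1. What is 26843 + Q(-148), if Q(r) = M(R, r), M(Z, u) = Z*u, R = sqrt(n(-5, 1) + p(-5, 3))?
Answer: 26843 - 148*sqrt(2) ≈ 26634.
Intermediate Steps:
n(c, X) = -1
R = sqrt(2) (R = sqrt(-1 + 3) = sqrt(2) ≈ 1.4142)
Q(r) = r*sqrt(2) (Q(r) = sqrt(2)*r = r*sqrt(2))
26843 + Q(-148) = 26843 - 148*sqrt(2)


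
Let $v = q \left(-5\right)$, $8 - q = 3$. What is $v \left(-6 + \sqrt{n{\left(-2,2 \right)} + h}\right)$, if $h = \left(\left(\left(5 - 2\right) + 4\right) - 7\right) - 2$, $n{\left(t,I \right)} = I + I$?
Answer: $150 - 25 \sqrt{2} \approx 114.64$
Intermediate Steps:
$q = 5$ ($q = 8 - 3 = 5$)
$n{\left(t,I \right)} = 2 I$
$v = -25$ ($v = 5 \left(-5\right) = -25$)
$h = -2$ ($h = \left(\left(3 + 4\right) - 7\right) - 2 = \left(7 - 7\right) - 2 = 0 - 2 = -2$)
$v \left(-6 + \sqrt{n{\left(-2,2 \right)} + h}\right) = - 25 \left(-6 + \sqrt{2 \cdot 2 - 2}\right) = - 25 \left(-6 + \sqrt{4 - 2}\right) = - 25 \left(-6 + \sqrt{2}\right) = 150 - 25 \sqrt{2}$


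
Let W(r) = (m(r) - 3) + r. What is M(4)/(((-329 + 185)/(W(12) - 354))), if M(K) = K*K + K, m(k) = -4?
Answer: 1745/36 ≈ 48.472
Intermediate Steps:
W(r) = -7 + r (W(r) = (-4 - 3) + r = -7 + r)
M(K) = K + K² (M(K) = K² + K = K + K²)
M(4)/(((-329 + 185)/(W(12) - 354))) = (4*(1 + 4))/(((-329 + 185)/((-7 + 12) - 354))) = (4*5)/((-144/(5 - 354))) = 20/((-144/(-349))) = 20/((-144*(-1/349))) = 20/(144/349) = 20*(349/144) = 1745/36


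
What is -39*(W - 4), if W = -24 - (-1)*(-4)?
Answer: 1248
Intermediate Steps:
W = -28 (W = -24 - 1*4 = -24 - 4 = -28)
-39*(W - 4) = -39*(-28 - 4) = -39*(-32) = 1248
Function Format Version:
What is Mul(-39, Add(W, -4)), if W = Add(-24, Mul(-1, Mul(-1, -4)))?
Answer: 1248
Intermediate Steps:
W = -28 (W = Add(-24, Mul(-1, 4)) = Add(-24, -4) = -28)
Mul(-39, Add(W, -4)) = Mul(-39, Add(-28, -4)) = Mul(-39, -32) = 1248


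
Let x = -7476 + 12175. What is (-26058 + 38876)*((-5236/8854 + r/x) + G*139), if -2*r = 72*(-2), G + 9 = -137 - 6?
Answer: -5633852378999676/20802473 ≈ -2.7083e+8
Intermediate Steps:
x = 4699
G = -152 (G = -9 + (-137 - 6) = -9 - 143 = -152)
r = 72 (r = -36*(-2) = -½*(-144) = 72)
(-26058 + 38876)*((-5236/8854 + r/x) + G*139) = (-26058 + 38876)*((-5236/8854 + 72/4699) - 152*139) = 12818*((-5236*1/8854 + 72*(1/4699)) - 21128) = 12818*((-2618/4427 + 72/4699) - 21128) = 12818*(-11983238/20802473 - 21128) = 12818*(-439526632782/20802473) = -5633852378999676/20802473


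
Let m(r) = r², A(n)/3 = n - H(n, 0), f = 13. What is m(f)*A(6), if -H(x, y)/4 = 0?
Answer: 3042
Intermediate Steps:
H(x, y) = 0 (H(x, y) = -4*0 = 0)
A(n) = 3*n (A(n) = 3*(n - 1*0) = 3*(n + 0) = 3*n)
m(f)*A(6) = 13²*(3*6) = 169*18 = 3042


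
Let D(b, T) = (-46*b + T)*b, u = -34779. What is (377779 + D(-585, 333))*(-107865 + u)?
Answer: 2219451630144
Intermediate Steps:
D(b, T) = b*(T - 46*b) (D(b, T) = (T - 46*b)*b = b*(T - 46*b))
(377779 + D(-585, 333))*(-107865 + u) = (377779 - 585*(333 - 46*(-585)))*(-107865 - 34779) = (377779 - 585*(333 + 26910))*(-142644) = (377779 - 585*27243)*(-142644) = (377779 - 15937155)*(-142644) = -15559376*(-142644) = 2219451630144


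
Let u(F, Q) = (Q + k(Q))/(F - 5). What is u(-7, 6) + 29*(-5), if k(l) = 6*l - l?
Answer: -148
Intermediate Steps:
k(l) = 5*l
u(F, Q) = 6*Q/(-5 + F) (u(F, Q) = (Q + 5*Q)/(F - 5) = (6*Q)/(-5 + F) = 6*Q/(-5 + F))
u(-7, 6) + 29*(-5) = 6*6/(-5 - 7) + 29*(-5) = 6*6/(-12) - 145 = 6*6*(-1/12) - 145 = -3 - 145 = -148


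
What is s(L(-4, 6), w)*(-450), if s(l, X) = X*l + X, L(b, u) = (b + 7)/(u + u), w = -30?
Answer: 16875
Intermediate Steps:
L(b, u) = (7 + b)/(2*u) (L(b, u) = (7 + b)/((2*u)) = (7 + b)*(1/(2*u)) = (7 + b)/(2*u))
s(l, X) = X + X*l
s(L(-4, 6), w)*(-450) = -30*(1 + (1/2)*(7 - 4)/6)*(-450) = -30*(1 + (1/2)*(1/6)*3)*(-450) = -30*(1 + 1/4)*(-450) = -30*5/4*(-450) = -75/2*(-450) = 16875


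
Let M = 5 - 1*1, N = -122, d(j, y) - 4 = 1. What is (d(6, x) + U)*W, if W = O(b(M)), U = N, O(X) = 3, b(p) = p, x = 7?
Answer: -351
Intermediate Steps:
d(j, y) = 5 (d(j, y) = 4 + 1 = 5)
M = 4 (M = 5 - 1 = 4)
U = -122
W = 3
(d(6, x) + U)*W = (5 - 122)*3 = -117*3 = -351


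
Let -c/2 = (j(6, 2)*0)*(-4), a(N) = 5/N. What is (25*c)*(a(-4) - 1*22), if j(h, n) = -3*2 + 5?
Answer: 0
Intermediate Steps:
j(h, n) = -1 (j(h, n) = -6 + 5 = -1)
c = 0 (c = -2*(-1*0)*(-4) = -0*(-4) = -2*0 = 0)
(25*c)*(a(-4) - 1*22) = (25*0)*(5/(-4) - 1*22) = 0*(5*(-1/4) - 22) = 0*(-5/4 - 22) = 0*(-93/4) = 0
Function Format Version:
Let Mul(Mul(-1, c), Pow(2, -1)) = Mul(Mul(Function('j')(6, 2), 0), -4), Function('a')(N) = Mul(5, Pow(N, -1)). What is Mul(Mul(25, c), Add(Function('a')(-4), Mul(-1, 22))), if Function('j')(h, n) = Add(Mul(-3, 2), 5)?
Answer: 0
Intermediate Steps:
Function('j')(h, n) = -1 (Function('j')(h, n) = Add(-6, 5) = -1)
c = 0 (c = Mul(-2, Mul(Mul(-1, 0), -4)) = Mul(-2, Mul(0, -4)) = Mul(-2, 0) = 0)
Mul(Mul(25, c), Add(Function('a')(-4), Mul(-1, 22))) = Mul(Mul(25, 0), Add(Mul(5, Pow(-4, -1)), Mul(-1, 22))) = Mul(0, Add(Mul(5, Rational(-1, 4)), -22)) = Mul(0, Add(Rational(-5, 4), -22)) = Mul(0, Rational(-93, 4)) = 0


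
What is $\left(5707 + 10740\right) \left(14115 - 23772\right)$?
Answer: $-158828679$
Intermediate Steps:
$\left(5707 + 10740\right) \left(14115 - 23772\right) = 16447 \left(-9657\right) = -158828679$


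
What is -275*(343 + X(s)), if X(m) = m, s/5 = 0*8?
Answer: -94325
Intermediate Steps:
s = 0 (s = 5*(0*8) = 5*0 = 0)
-275*(343 + X(s)) = -275*(343 + 0) = -275*343 = -94325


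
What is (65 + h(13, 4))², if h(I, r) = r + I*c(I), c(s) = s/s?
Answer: 6724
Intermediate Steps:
c(s) = 1
h(I, r) = I + r (h(I, r) = r + I*1 = r + I = I + r)
(65 + h(13, 4))² = (65 + (13 + 4))² = (65 + 17)² = 82² = 6724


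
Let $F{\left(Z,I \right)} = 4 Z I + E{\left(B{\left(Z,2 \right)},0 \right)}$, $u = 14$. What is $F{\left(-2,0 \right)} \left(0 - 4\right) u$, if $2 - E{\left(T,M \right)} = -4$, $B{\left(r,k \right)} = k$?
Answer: $-336$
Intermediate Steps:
$E{\left(T,M \right)} = 6$ ($E{\left(T,M \right)} = 2 - -4 = 2 + 4 = 6$)
$F{\left(Z,I \right)} = 6 + 4 I Z$ ($F{\left(Z,I \right)} = 4 Z I + 6 = 4 I Z + 6 = 6 + 4 I Z$)
$F{\left(-2,0 \right)} \left(0 - 4\right) u = \left(6 + 4 \cdot 0 \left(-2\right)\right) \left(0 - 4\right) 14 = \left(6 + 0\right) \left(0 - 4\right) 14 = 6 \left(-4\right) 14 = \left(-24\right) 14 = -336$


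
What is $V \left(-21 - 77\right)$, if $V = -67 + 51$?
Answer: $1568$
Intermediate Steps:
$V = -16$
$V \left(-21 - 77\right) = - 16 \left(-21 - 77\right) = \left(-16\right) \left(-98\right) = 1568$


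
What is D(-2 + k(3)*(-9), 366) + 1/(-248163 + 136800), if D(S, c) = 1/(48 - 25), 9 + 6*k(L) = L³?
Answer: 111340/2561349 ≈ 0.043469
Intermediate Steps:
k(L) = -3/2 + L³/6
D(S, c) = 1/23
D(-2 + k(3)*(-9), 366) + 1/(-248163 + 136800) = 1/23 + 1/(-248163 + 136800) = 1/23 + 1/(-111363) = 1/23 - 1/111363 = 111340/2561349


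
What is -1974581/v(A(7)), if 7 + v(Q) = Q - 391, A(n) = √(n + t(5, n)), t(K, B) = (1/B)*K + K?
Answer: 5501182666/1108739 + 1974581*√623/1108739 ≈ 5006.1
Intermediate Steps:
t(K, B) = K + K/B (t(K, B) = K/B + K = K + K/B)
A(n) = √(5 + n + 5/n) (A(n) = √(n + (5 + 5/n)) = √(5 + n + 5/n))
v(Q) = -398 + Q (v(Q) = -7 + (Q - 391) = -7 + (-391 + Q) = -398 + Q)
-1974581/v(A(7)) = -1974581/(-398 + √(5 + 7 + 5/7)) = -1974581/(-398 + √(89/7)) = -1974581/(-398 + √623/7)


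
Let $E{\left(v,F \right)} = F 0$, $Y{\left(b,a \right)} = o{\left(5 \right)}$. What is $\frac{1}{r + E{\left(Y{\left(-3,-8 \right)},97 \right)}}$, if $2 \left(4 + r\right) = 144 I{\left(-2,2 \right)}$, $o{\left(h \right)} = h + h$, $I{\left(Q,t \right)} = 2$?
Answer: $\frac{1}{140} \approx 0.0071429$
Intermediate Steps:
$o{\left(h \right)} = 2 h$
$Y{\left(b,a \right)} = 10$ ($Y{\left(b,a \right)} = 2 \cdot 5 = 10$)
$E{\left(v,F \right)} = 0$
$r = 140$ ($r = -4 + \frac{144 \cdot 2}{2} = -4 + \frac{1}{2} \cdot 288 = -4 + 144 = 140$)
$\frac{1}{r + E{\left(Y{\left(-3,-8 \right)},97 \right)}} = \frac{1}{140 + 0} = \frac{1}{140}$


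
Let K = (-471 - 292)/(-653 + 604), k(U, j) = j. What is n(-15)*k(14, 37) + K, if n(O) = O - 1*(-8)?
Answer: -1704/7 ≈ -243.43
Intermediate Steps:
n(O) = 8 + O (n(O) = O + 8 = 8 + O)
K = 109/7 (K = -763/(-49) = -763*(-1/49) = 109/7 ≈ 15.571)
n(-15)*k(14, 37) + K = (8 - 15)*37 + 109/7 = -7*37 + 109/7 = -259 + 109/7 = -1704/7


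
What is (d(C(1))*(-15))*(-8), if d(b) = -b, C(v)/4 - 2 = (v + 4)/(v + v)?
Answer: -2160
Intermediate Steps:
C(v) = 8 + 2*(4 + v)/v (C(v) = 8 + 4*((v + 4)/(v + v)) = 8 + 4*((4 + v)/((2*v))) = 8 + 4*((4 + v)*(1/(2*v))) = 8 + 4*((4 + v)/(2*v)) = 8 + 2*(4 + v)/v)
(d(C(1))*(-15))*(-8) = (-(10 + 8/1)*(-15))*(-8) = (-(10 + 8*1)*(-15))*(-8) = (-(10 + 8)*(-15))*(-8) = (-1*18*(-15))*(-8) = -18*(-15)*(-8) = 270*(-8) = -2160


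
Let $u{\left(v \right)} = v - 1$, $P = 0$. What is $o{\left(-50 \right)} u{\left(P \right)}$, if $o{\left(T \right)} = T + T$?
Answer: $100$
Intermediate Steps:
$o{\left(T \right)} = 2 T$
$u{\left(v \right)} = -1 + v$
$o{\left(-50 \right)} u{\left(P \right)} = 2 \left(-50\right) \left(-1 + 0\right) = \left(-100\right) \left(-1\right) = 100$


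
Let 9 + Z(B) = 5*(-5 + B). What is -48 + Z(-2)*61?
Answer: -2732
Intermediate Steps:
Z(B) = -34 + 5*B (Z(B) = -9 + 5*(-5 + B) = -9 + (-25 + 5*B) = -34 + 5*B)
-48 + Z(-2)*61 = -48 + (-34 + 5*(-2))*61 = -48 + (-34 - 10)*61 = -48 - 44*61 = -48 - 2684 = -2732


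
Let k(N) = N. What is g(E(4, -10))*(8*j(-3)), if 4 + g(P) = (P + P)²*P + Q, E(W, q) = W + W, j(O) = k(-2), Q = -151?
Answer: -30288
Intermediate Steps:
j(O) = -2
E(W, q) = 2*W
g(P) = -155 + 4*P³ (g(P) = -4 + ((P + P)²*P - 151) = -4 + ((2*P)²*P - 151) = -4 + ((4*P²)*P - 151) = -4 + (4*P³ - 151) = -4 + (-151 + 4*P³) = -155 + 4*P³)
g(E(4, -10))*(8*j(-3)) = (-155 + 4*(2*4)³)*(8*(-2)) = (-155 + 4*8³)*(-16) = (-155 + 4*512)*(-16) = (-155 + 2048)*(-16) = 1893*(-16) = -30288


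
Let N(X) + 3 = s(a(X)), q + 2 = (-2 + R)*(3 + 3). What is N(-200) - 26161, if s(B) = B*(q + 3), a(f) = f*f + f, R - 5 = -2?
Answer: 252436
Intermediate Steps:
R = 3 (R = 5 - 2 = 3)
a(f) = f + f² (a(f) = f² + f = f + f²)
q = 4 (q = -2 + (-2 + 3)*(3 + 3) = -2 + 1*6 = -2 + 6 = 4)
s(B) = 7*B (s(B) = B*(4 + 3) = B*7 = 7*B)
N(X) = -3 + 7*X*(1 + X) (N(X) = -3 + 7*(X*(1 + X)) = -3 + 7*X*(1 + X))
N(-200) - 26161 = (-3 + 7*(-200)*(1 - 200)) - 26161 = (-3 + 7*(-200)*(-199)) - 26161 = (-3 + 278600) - 26161 = 278597 - 26161 = 252436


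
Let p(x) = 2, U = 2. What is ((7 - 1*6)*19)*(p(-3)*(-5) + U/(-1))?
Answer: -228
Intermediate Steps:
((7 - 1*6)*19)*(p(-3)*(-5) + U/(-1)) = ((7 - 1*6)*19)*(2*(-5) + 2/(-1)) = ((7 - 6)*19)*(-10 + 2*(-1)) = (1*19)*(-10 - 2) = 19*(-12) = -228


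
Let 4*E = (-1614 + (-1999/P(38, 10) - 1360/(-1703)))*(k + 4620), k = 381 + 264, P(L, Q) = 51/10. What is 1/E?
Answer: -2227/5877709380 ≈ -3.7889e-7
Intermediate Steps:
P(L, Q) = 51/10 (P(L, Q) = 51*(⅒) = 51/10)
k = 645
E = -5877709380/2227 (E = ((-1614 + (-1999/51/10 - 1360/(-1703)))*(645 + 4620))/4 = ((-1614 + (-1999*10/51 - 1360*(-1/1703)))*5265)/4 = ((-1614 + (-19990/51 + 1360/1703))*5265)/4 = ((-1614 - 33973610/86853)*5265)/4 = (-174154352/86853*5265)/4 = (¼)*(-23510837520/2227) = -5877709380/2227 ≈ -2.6393e+6)
1/E = 1/(-5877709380/2227) = -2227/5877709380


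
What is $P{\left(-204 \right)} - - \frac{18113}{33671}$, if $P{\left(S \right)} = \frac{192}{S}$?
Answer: $- \frac{230815}{572407} \approx -0.40324$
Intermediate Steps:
$P{\left(-204 \right)} - - \frac{18113}{33671} = \frac{192}{-204} - - \frac{18113}{33671} = 192 \left(- \frac{1}{204}\right) - \left(-18113\right) \frac{1}{33671} = - \frac{16}{17} - - \frac{18113}{33671} = - \frac{16}{17} + \frac{18113}{33671} = - \frac{230815}{572407}$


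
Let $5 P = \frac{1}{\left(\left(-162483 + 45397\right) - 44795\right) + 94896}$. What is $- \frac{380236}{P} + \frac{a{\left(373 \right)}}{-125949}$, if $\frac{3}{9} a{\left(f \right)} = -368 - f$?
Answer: $\frac{5346557817381641}{41983} \approx 1.2735 \cdot 10^{11}$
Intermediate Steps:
$P = - \frac{1}{334925}$ ($P = \frac{1}{5 \left(\left(\left(-162483 + 45397\right) - 44795\right) + 94896\right)} = \frac{1}{5 \left(\left(-117086 - 44795\right) + 94896\right)} = \frac{1}{5 \left(-161881 + 94896\right)} = \frac{1}{5 \left(-66985\right)} = \frac{1}{5} \left(- \frac{1}{66985}\right) = - \frac{1}{334925} \approx -2.9857 \cdot 10^{-6}$)
$a{\left(f \right)} = -1104 - 3 f$ ($a{\left(f \right)} = 3 \left(-368 - f\right) = -1104 - 3 f$)
$- \frac{380236}{P} + \frac{a{\left(373 \right)}}{-125949} = - \frac{380236}{- \frac{1}{334925}} + \frac{-1104 - 1119}{-125949} = \left(-380236\right) \left(-334925\right) + \left(-1104 - 1119\right) \left(- \frac{1}{125949}\right) = 127350542300 - - \frac{741}{41983} = 127350542300 + \frac{741}{41983} = \frac{5346557817381641}{41983}$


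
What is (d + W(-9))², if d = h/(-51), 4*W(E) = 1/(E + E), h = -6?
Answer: 16129/1498176 ≈ 0.010766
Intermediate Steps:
W(E) = 1/(8*E) (W(E) = 1/(4*(E + E)) = 1/(4*((2*E))) = (1/(2*E))/4 = 1/(8*E))
d = 2/17 (d = -6/(-51) = -6*(-1/51) = 2/17 ≈ 0.11765)
(d + W(-9))² = (2/17 + (⅛)/(-9))² = (2/17 + (⅛)*(-⅑))² = (2/17 - 1/72)² = (127/1224)² = 16129/1498176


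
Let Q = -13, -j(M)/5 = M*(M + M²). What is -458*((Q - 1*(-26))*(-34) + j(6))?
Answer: 779516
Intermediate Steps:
j(M) = -5*M*(M + M²)
-458*((Q - 1*(-26))*(-34) + j(6)) = -458*((-13 - 1*(-26))*(-34) + 5*6²*(-1 - 1*6)) = -458*((-13 + 26)*(-34) + 5*36*(-1 - 6)) = -458*(13*(-34) + 5*36*(-7)) = -458*(-442 - 1260) = -458*(-1702) = 779516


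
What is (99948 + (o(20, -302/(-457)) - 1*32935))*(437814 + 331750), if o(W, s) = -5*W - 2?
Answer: 51492296804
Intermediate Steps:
o(W, s) = -2 - 5*W
(99948 + (o(20, -302/(-457)) - 1*32935))*(437814 + 331750) = (99948 + ((-2 - 5*20) - 1*32935))*(437814 + 331750) = (99948 + ((-2 - 100) - 32935))*769564 = (99948 + (-102 - 32935))*769564 = (99948 - 33037)*769564 = 66911*769564 = 51492296804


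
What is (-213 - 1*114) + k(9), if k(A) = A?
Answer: -318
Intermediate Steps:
(-213 - 1*114) + k(9) = (-213 - 1*114) + 9 = (-213 - 114) + 9 = -327 + 9 = -318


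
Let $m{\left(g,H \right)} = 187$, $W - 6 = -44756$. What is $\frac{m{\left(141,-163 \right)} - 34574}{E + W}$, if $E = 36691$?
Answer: $\frac{34387}{8059} \approx 4.2669$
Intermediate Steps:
$W = -44750$ ($W = 6 - 44756 = -44750$)
$\frac{m{\left(141,-163 \right)} - 34574}{E + W} = \frac{187 - 34574}{36691 - 44750} = - \frac{34387}{-8059} = \left(-34387\right) \left(- \frac{1}{8059}\right) = \frac{34387}{8059}$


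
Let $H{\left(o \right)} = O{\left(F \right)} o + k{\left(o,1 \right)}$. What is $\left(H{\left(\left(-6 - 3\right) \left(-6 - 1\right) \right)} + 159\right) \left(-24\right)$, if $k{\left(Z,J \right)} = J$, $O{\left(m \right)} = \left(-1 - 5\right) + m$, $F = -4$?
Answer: $11280$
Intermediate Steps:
$O{\left(m \right)} = -6 + m$
$H{\left(o \right)} = 1 - 10 o$ ($H{\left(o \right)} = \left(-6 - 4\right) o + 1 = - 10 o + 1 = 1 - 10 o$)
$\left(H{\left(\left(-6 - 3\right) \left(-6 - 1\right) \right)} + 159\right) \left(-24\right) = \left(\left(1 - 10 \left(-6 - 3\right) \left(-6 - 1\right)\right) + 159\right) \left(-24\right) = \left(\left(1 - 10 \left(\left(-9\right) \left(-7\right)\right)\right) + 159\right) \left(-24\right) = \left(\left(1 - 630\right) + 159\right) \left(-24\right) = \left(-629 + 159\right) \left(-24\right) = \left(-470\right) \left(-24\right) = 11280$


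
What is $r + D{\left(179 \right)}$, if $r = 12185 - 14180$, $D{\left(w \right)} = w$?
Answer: $-1816$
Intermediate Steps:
$r = -1995$
$r + D{\left(179 \right)} = -1995 + 179 = -1816$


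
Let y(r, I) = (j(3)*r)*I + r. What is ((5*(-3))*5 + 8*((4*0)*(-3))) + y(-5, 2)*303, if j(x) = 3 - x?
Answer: -1590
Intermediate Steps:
y(r, I) = r (y(r, I) = ((3 - 1*3)*r)*I + r = ((3 - 3)*r)*I + r = (0*r)*I + r = 0*I + r = 0 + r = r)
((5*(-3))*5 + 8*((4*0)*(-3))) + y(-5, 2)*303 = ((5*(-3))*5 + 8*((4*0)*(-3))) - 5*303 = (-15*5 + 8*(0*(-3))) - 1515 = (-75 + 8*0) - 1515 = (-75 + 0) - 1515 = -75 - 1515 = -1590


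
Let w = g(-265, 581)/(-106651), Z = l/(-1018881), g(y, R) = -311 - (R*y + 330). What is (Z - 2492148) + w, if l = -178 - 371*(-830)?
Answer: -90269549273498528/36221559177 ≈ -2.4921e+6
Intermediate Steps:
l = 307752 (l = -178 + 307930 = 307752)
g(y, R) = -641 - R*y (g(y, R) = -311 - (330 + R*y) = -311 + (-330 - R*y) = -641 - R*y)
Z = -102584/339627 (Z = 307752/(-1018881) = 307752*(-1/1018881) = -102584/339627 ≈ -0.30205)
w = -153324/106651 (w = (-641 - 1*581*(-265))/(-106651) = (-641 + 153965)*(-1/106651) = 153324*(-1/106651) = -153324/106651 ≈ -1.4376)
(Z - 2492148) + w = (-102584/339627 - 2492148) - 153324/106651 = -846400851380/339627 - 153324/106651 = -90269549273498528/36221559177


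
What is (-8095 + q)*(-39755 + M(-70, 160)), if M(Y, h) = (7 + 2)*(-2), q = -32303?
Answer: 1606749654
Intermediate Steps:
M(Y, h) = -18 (M(Y, h) = 9*(-2) = -18)
(-8095 + q)*(-39755 + M(-70, 160)) = (-8095 - 32303)*(-39755 - 18) = -40398*(-39773) = 1606749654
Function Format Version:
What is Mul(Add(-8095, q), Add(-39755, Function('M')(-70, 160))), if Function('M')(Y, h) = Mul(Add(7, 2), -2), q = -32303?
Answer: 1606749654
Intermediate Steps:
Function('M')(Y, h) = -18 (Function('M')(Y, h) = Mul(9, -2) = -18)
Mul(Add(-8095, q), Add(-39755, Function('M')(-70, 160))) = Mul(Add(-8095, -32303), Add(-39755, -18)) = Mul(-40398, -39773) = 1606749654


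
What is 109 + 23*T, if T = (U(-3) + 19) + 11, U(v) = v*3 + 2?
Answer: 638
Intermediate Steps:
U(v) = 2 + 3*v (U(v) = 3*v + 2 = 2 + 3*v)
T = 23 (T = ((2 + 3*(-3)) + 19) + 11 = ((2 - 9) + 19) + 11 = (-7 + 19) + 11 = 12 + 11 = 23)
109 + 23*T = 109 + 23*23 = 109 + 529 = 638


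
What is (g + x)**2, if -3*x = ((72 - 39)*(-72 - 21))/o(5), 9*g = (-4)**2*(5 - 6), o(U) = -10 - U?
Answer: 9916201/2025 ≈ 4896.9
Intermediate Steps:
g = -16/9 (g = ((-4)**2*(5 - 6))/9 = (16*(-1))/9 = (1/9)*(-16) = -16/9 ≈ -1.7778)
x = -341/5 (x = -(72 - 39)*(-72 - 21)/(3*(-10 - 1*5)) = -33*(-93)/(3*(-10 - 5)) = -(-1023)/(-15) = -(-1023)*(-1)/15 = -1/3*1023/5 = -341/5 ≈ -68.200)
(g + x)**2 = (-16/9 - 341/5)**2 = (-3149/45)**2 = 9916201/2025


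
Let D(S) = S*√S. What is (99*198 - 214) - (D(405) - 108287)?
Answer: 127675 - 3645*√5 ≈ 1.1952e+5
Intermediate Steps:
D(S) = S^(3/2)
(99*198 - 214) - (D(405) - 108287) = (99*198 - 214) - (405^(3/2) - 108287) = (19602 - 214) - (3645*√5 - 108287) = 19388 - (-108287 + 3645*√5) = 19388 + (108287 - 3645*√5) = 127675 - 3645*√5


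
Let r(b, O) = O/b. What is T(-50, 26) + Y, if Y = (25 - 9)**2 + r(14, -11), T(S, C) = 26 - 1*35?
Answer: 3447/14 ≈ 246.21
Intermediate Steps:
T(S, C) = -9 (T(S, C) = 26 - 35 = -9)
Y = 3573/14 (Y = (25 - 9)**2 - 11/14 = 16**2 - 11*1/14 = 256 - 11/14 = 3573/14 ≈ 255.21)
T(-50, 26) + Y = -9 + 3573/14 = 3447/14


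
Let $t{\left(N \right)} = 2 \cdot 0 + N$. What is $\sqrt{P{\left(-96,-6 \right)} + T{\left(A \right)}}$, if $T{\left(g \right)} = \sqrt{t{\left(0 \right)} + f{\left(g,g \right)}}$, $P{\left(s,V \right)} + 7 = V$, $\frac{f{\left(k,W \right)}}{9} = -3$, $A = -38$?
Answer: $\sqrt{-13 + 3 i \sqrt{3}} \approx 0.70711 + 3.6742 i$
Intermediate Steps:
$f{\left(k,W \right)} = -27$ ($f{\left(k,W \right)} = 9 \left(-3\right) = -27$)
$P{\left(s,V \right)} = -7 + V$
$t{\left(N \right)} = N$ ($t{\left(N \right)} = 0 + N = N$)
$T{\left(g \right)} = 3 i \sqrt{3}$ ($T{\left(g \right)} = \sqrt{0 - 27} = \sqrt{-27} = 3 i \sqrt{3}$)
$\sqrt{P{\left(-96,-6 \right)} + T{\left(A \right)}} = \sqrt{\left(-7 - 6\right) + 3 i \sqrt{3}} = \sqrt{-13 + 3 i \sqrt{3}}$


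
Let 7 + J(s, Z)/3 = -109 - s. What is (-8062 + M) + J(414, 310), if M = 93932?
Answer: 84280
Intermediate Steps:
J(s, Z) = -348 - 3*s (J(s, Z) = -21 + 3*(-109 - s) = -21 + (-327 - 3*s) = -348 - 3*s)
(-8062 + M) + J(414, 310) = (-8062 + 93932) + (-348 - 3*414) = 85870 + (-348 - 1242) = 85870 - 1590 = 84280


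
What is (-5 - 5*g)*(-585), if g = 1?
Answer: 5850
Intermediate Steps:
(-5 - 5*g)*(-585) = (-5 - 5*1)*(-585) = (-5 - 5)*(-585) = -10*(-585) = 5850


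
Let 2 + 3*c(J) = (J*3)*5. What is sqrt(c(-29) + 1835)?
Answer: 2*sqrt(3801)/3 ≈ 41.102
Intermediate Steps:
c(J) = -2/3 + 5*J (c(J) = -2/3 + ((J*3)*5)/3 = -2/3 + ((3*J)*5)/3 = -2/3 + (15*J)/3 = -2/3 + 5*J)
sqrt(c(-29) + 1835) = sqrt((-2/3 + 5*(-29)) + 1835) = sqrt((-2/3 - 145) + 1835) = sqrt(-437/3 + 1835) = sqrt(5068/3) = 2*sqrt(3801)/3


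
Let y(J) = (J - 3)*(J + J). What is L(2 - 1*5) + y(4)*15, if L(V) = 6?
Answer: 126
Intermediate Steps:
y(J) = 2*J*(-3 + J) (y(J) = (-3 + J)*(2*J) = 2*J*(-3 + J))
L(2 - 1*5) + y(4)*15 = 6 + (2*4*(-3 + 4))*15 = 6 + (2*4*1)*15 = 6 + 8*15 = 6 + 120 = 126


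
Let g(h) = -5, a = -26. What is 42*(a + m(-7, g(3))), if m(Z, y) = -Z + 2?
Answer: -714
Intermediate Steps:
m(Z, y) = 2 - Z
42*(a + m(-7, g(3))) = 42*(-26 + (2 - 1*(-7))) = 42*(-26 + (2 + 7)) = 42*(-26 + 9) = 42*(-17) = -714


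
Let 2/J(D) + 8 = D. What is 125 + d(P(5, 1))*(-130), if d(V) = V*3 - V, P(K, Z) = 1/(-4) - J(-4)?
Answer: 440/3 ≈ 146.67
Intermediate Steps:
J(D) = 2/(-8 + D)
P(K, Z) = -1/12 (P(K, Z) = 1/(-4) - 2/(-8 - 4) = -¼ - 2/(-12) = -¼ - 2*(-1)/12 = -¼ - 1*(-⅙) = -¼ + ⅙ = -1/12)
d(V) = 2*V (d(V) = 3*V - V = 2*V)
125 + d(P(5, 1))*(-130) = 125 + (2*(-1/12))*(-130) = 125 - ⅙*(-130) = 125 + 65/3 = 440/3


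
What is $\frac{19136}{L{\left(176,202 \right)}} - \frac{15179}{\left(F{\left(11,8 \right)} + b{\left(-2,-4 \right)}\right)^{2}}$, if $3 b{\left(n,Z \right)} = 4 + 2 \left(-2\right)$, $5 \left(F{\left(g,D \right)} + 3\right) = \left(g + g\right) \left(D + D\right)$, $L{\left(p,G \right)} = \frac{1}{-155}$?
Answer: $- \frac{336855118995}{113569} \approx -2.9661 \cdot 10^{6}$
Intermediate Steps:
$L{\left(p,G \right)} = - \frac{1}{155}$
$F{\left(g,D \right)} = -3 + \frac{4 D g}{5}$ ($F{\left(g,D \right)} = -3 + \frac{\left(g + g\right) \left(D + D\right)}{5} = -3 + \frac{2 g 2 D}{5} = -3 + \frac{4 D g}{5}$)
$b{\left(n,Z \right)} = 0$ ($b{\left(n,Z \right)} = \frac{4 + 2 \left(-2\right)}{3} = \frac{4 - 4}{3} = \frac{1}{3} \cdot 0 = 0$)
$\frac{19136}{L{\left(176,202 \right)}} - \frac{15179}{\left(F{\left(11,8 \right)} + b{\left(-2,-4 \right)}\right)^{2}} = \frac{19136}{- \frac{1}{155}} - \frac{15179}{\left(\left(-3 + \frac{4}{5} \cdot 8 \cdot 11\right) + 0\right)^{2}} = 19136 \left(-155\right) - \frac{15179}{\left(\left(-3 + \frac{352}{5}\right) + 0\right)^{2}} = -2966080 - \frac{15179}{\left(\frac{337}{5} + 0\right)^{2}} = -2966080 - \frac{15179}{\left(\frac{337}{5}\right)^{2}} = -2966080 - \frac{15179}{\frac{113569}{25}} = -2966080 - \frac{379475}{113569} = - \frac{336855118995}{113569}$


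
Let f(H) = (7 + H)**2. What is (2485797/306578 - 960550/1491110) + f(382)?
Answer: 6917852430027395/45714152158 ≈ 1.5133e+5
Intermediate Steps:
(2485797/306578 - 960550/1491110) + f(382) = (2485797/306578 - 960550/1491110) + (7 + 382)**2 = (2485797*(1/306578) - 960550*1/1491110) + 389**2 = (2485797/306578 - 96055/149111) + 151321 = 341211326677/45714152158 + 151321 = 6917852430027395/45714152158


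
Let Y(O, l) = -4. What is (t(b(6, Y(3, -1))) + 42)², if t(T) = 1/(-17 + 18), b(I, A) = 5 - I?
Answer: 1849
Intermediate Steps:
t(T) = 1 (t(T) = 1/1 = 1)
(t(b(6, Y(3, -1))) + 42)² = (1 + 42)² = 43² = 1849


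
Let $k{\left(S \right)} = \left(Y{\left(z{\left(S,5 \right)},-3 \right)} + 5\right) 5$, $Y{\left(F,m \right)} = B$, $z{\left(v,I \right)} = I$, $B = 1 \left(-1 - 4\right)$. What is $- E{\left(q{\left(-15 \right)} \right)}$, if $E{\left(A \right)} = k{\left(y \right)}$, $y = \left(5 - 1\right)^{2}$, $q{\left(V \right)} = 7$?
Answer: $0$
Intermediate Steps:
$B = -5$ ($B = 1 \left(-5\right) = -5$)
$Y{\left(F,m \right)} = -5$
$y = 16$ ($y = \left(5 - 1\right)^{2} = 4^{2} = 16$)
$k{\left(S \right)} = 0$ ($k{\left(S \right)} = \left(-5 + 5\right) 5 = 0 \cdot 5 = 0$)
$E{\left(A \right)} = 0$
$- E{\left(q{\left(-15 \right)} \right)} = \left(-1\right) 0 = 0$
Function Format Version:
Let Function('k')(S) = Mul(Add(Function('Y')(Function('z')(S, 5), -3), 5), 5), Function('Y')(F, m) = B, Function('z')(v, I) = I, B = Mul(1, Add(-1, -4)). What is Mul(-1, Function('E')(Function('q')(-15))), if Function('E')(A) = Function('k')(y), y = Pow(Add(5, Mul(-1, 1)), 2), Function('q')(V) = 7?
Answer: 0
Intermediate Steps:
B = -5 (B = Mul(1, -5) = -5)
Function('Y')(F, m) = -5
y = 16 (y = Pow(Add(5, -1), 2) = Pow(4, 2) = 16)
Function('k')(S) = 0 (Function('k')(S) = Mul(Add(-5, 5), 5) = Mul(0, 5) = 0)
Function('E')(A) = 0
Mul(-1, Function('E')(Function('q')(-15))) = Mul(-1, 0) = 0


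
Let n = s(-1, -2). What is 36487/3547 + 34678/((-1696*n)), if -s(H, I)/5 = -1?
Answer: 93203447/15039280 ≈ 6.1973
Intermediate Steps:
s(H, I) = 5 (s(H, I) = -5*(-1) = 5)
n = 5
36487/3547 + 34678/((-1696*n)) = 36487/3547 + 34678/((-1696*5)) = 36487*(1/3547) + 34678/(-8480) = 36487/3547 + 34678*(-1/8480) = 36487/3547 - 17339/4240 = 93203447/15039280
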